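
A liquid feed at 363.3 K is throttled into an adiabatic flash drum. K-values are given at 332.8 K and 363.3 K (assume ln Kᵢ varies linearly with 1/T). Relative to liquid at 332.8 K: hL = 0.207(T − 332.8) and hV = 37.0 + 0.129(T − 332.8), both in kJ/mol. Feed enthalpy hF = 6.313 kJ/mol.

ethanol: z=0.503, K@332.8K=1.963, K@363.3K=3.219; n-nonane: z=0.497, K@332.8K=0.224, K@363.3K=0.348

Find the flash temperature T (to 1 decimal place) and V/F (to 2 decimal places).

Adiabatic flash: solve Rachford–Rice at each trial T, then check hF = ψ·hV(T) + (1−ψ)·hL(T).
  T = 332.8 K: K = (1.963, 0.224), RR gives ψ = 0.132, H_out = 4.888 kJ/mol
  T = 363.3 K: K = (3.219, 0.348), RR gives ψ = 0.547, H_out = 25.268 kJ/mol
  T = 348.1 K: K = (2.543, 0.282), RR gives ψ = 0.379, H_out = 16.724 kJ/mol
  T = 340.5 K: K = (2.243, 0.252), RR gives ψ = 0.273, H_out = 11.521 kJ/mol
  T = 336.6 K: K = (2.098, 0.238), RR gives ψ = 0.207, H_out = 8.391 kJ/mol
  T = 334.7 K: K = (2.030, 0.231), RR gives ψ = 0.171, H_out = 6.705 kJ/mol
Linear interpolation between T = 332.8 (H_out = 4.888) and T = 334.7 (H_out = 6.705) on hF = 6.313 gives T ≈ 334.3 K, at which ψ = 0.16.

T = 334.3 K, V/F = 0.16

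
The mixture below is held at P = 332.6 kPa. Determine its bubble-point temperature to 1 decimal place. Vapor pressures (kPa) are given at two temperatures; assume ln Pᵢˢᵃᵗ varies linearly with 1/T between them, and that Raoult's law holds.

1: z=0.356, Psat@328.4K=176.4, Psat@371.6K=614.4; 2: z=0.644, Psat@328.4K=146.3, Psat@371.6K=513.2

Bubble-point temperature: ΣzᵢPᵢˢᵃᵗ(T) = P. Interpolate ln Pᵢˢᵃᵗ = aᵢ + bᵢ/T.
  T = 328.4 K: ΣzᵢPᵢˢᵃᵗ = 157.02 kPa
  T = 371.6 K: ΣzᵢPᵢˢᵃᵗ = 549.23 kPa
  T = 350.0 K: ΣzᵢPᵢˢᵃᵗ = 305.23 kPa
  T = 360.8 K: ΣzᵢPᵢˢᵃᵗ = 413.05 kPa
  T = 355.4 K: ΣzᵢPᵢˢᵃᵗ = 355.89 kPa
  T = 352.7 K: ΣzᵢPᵢˢᵃᵗ = 329.78 kPa
Interpolating between 352.7 K and 355.4 K gives T ≈ 353.0 K.

T = 353.0 K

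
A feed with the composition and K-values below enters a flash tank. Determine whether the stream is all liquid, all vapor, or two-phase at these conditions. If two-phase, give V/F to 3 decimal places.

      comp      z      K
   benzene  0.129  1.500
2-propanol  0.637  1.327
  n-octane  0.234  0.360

two-phase, V/F = 0.536

ΣzᵢKᵢ = 1.123; Σzᵢ/Kᵢ = 1.216.
Both exceed 1, so a two-phase solution exists.
Newton–Raphson from ψ = 0.34:
  ψ = 0.340: g = 0.0512, g' = -0.235 → ψ = 0.557
  ψ = 0.557: g = -0.0062, g' = -0.300 → ψ = 0.537
  ψ = 0.537: g = -0.0001, g' = -0.292 → ψ = 0.536
Converged at ψ = 0.536.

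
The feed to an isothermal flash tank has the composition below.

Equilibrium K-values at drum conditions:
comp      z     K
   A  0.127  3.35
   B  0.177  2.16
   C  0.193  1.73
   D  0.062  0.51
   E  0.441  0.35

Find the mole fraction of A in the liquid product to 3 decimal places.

Material balance + equilibrium reduce to Σ zᵢ(Kᵢ−1)/(1+ψ(Kᵢ−1)) = 0.
Feasibility: ΣzᵢKᵢ = 1.328, Σzᵢ/Kᵢ = 1.613 — both > 1, two phases present.
Newton–Raphson from ψ = 0.41:
  ψ = 0.410: g = -0.0292, g' = -0.722 → ψ = 0.369
  ψ = 0.369: g = 0.0001, g' = -0.726 → ψ = 0.370
Converged at ψ = 0.370.
Compositions from xᵢ = zᵢ/(1+ψ(Kᵢ−1)), yᵢ = Kᵢxᵢ:
  A: x = 0.068, y = 0.228
  B: x = 0.124, y = 0.268
  C: x = 0.152, y = 0.263
  D: x = 0.076, y = 0.039
  E: x = 0.580, y = 0.203

x_A = 0.068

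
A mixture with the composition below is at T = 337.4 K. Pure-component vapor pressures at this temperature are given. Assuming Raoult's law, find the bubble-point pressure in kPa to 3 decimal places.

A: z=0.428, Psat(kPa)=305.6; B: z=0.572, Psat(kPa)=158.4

Pbub = 221.402 kPa

At the bubble point ψ → 0, so ΣzᵢKᵢ = 1 with Kᵢ = Pᵢˢᵃᵗ/P ⇒ P = ΣzᵢPᵢˢᵃᵗ.
P = 0.428·305.6 + 0.572·158.4 = 221.402 kPa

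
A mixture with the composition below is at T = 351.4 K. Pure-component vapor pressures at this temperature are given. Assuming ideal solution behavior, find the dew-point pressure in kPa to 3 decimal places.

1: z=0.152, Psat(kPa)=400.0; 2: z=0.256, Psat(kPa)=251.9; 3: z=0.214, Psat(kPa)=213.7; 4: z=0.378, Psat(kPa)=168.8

At the dew point ψ → 1, so Σzᵢ/Kᵢ = 1 with Kᵢ = Pᵢˢᵃᵗ/P ⇒ 1/P = Σzᵢ/Pᵢˢᵃᵗ.
1/P = 0.152/400.0 + 0.256/251.9 + 0.214/213.7 + 0.378/168.8 = 0.004637 ⇒ P = 215.656 kPa

Pdew = 215.656 kPa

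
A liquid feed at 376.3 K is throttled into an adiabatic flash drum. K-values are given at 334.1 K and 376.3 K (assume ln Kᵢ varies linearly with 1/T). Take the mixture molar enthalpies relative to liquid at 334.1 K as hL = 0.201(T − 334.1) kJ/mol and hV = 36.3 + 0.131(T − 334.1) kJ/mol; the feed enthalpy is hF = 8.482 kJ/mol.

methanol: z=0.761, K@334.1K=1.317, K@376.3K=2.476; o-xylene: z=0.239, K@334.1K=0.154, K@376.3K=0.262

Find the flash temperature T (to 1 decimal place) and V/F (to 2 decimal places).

T = 335.7 K, V/F = 0.23

Adiabatic flash: solve Rachford–Rice at each trial T, then check hF = ψ·hV(T) + (1−ψ)·hL(T).
  T = 334.1 K: K = (1.317, 0.154), RR gives ψ = 0.146, H_out = 5.285 kJ/mol
  T = 376.3 K: K = (2.476, 0.262), RR gives ψ = 0.869, H_out = 37.468 kJ/mol
  T = 355.2 K: K = (1.840, 0.204), RR gives ψ = 0.672, H_out = 27.627 kJ/mol
  T = 344.6 K: K = (1.563, 0.178), RR gives ψ = 0.502, H_out = 19.947 kJ/mol
  T = 339.4 K: K = (1.438, 0.166), RR gives ψ = 0.367, H_out = 14.238 kJ/mol
  T = 336.8 K: K = (1.378, 0.160), RR gives ψ = 0.273, H_out = 10.412 kJ/mol
  T = 335.5 K: K = (1.348, 0.157), RR gives ψ = 0.217, H_out = 8.124 kJ/mol
Linear interpolation between T = 335.5 (H_out = 8.124) and T = 336.8 (H_out = 10.412) on hF = 8.482 gives T ≈ 335.7 K, at which ψ = 0.23.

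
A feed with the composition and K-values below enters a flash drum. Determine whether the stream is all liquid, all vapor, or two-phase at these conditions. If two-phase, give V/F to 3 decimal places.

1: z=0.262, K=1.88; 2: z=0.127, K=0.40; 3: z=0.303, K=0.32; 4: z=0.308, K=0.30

all liquid

ΣzᵢKᵢ = 0.733; Σzᵢ/Kᵢ = 2.430.
Since ΣzᵢKᵢ < 1 the mixture is below its bubble point — single liquid phase.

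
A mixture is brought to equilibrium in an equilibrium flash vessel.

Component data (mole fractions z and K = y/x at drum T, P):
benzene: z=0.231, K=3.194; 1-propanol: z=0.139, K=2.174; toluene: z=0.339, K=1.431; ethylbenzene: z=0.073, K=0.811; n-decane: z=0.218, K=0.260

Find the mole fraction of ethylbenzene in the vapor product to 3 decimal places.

y_ethylbenzene = 0.069

Material balance + equilibrium reduce to Σ zᵢ(Kᵢ−1)/(1+V/F(Kᵢ−1)) = 0.
Feasibility: ΣzᵢKᵢ = 1.641, Σzᵢ/Kᵢ = 1.302 — both > 1, two phases present.
Iterate (Newton) starting at V/F = 0.39:
  V/F = 0.390: g = 0.2685, g' = -0.698 → V/F = 0.775
  V/F = 0.775: g = -0.0114, g' = -0.899 → V/F = 0.762
Converged at V/F = 0.762.
Compositions from xᵢ = zᵢ/(1+V/F(Kᵢ−1)), yᵢ = Kᵢxᵢ:
  benzene: x = 0.086, y = 0.276
  1-propanol: x = 0.073, y = 0.160
  toluene: x = 0.255, y = 0.365
  ethylbenzene: x = 0.085, y = 0.069
  n-decane: x = 0.500, y = 0.130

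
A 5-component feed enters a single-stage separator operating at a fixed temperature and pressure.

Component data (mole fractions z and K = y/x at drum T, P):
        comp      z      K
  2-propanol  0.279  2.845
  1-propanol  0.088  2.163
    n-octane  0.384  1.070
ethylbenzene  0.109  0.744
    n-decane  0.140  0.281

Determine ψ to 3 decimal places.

Let ψ = V/F and solve Σ zᵢ(Kᵢ−1)/(1+ψ(Kᵢ−1)) = 0.
Feasibility: ΣzᵢKᵢ = 1.515, Σzᵢ/Kᵢ = 1.142 — both > 1, two phases present.
Iterate (Newton) starting at ψ = 0.37:
  ψ = 0.370: g = 0.2357, g' = -0.538 → ψ = 0.808
  ψ = 0.808: g = 0.0096, g' = -0.610 → ψ = 0.824
  ψ = 0.824: g = -0.0001, g' = -0.629 → ψ = 0.823
Converged at ψ = 0.823.

ψ = 0.823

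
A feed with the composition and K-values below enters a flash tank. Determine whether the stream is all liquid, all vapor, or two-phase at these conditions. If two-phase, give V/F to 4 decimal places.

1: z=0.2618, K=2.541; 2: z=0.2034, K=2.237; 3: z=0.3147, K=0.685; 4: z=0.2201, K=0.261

ΣzᵢKᵢ = 1.3933; Σzᵢ/Kᵢ = 1.4967.
Both exceed 1, so a two-phase solution exists.
Rachford–Rice: g(ψ) = Σ zᵢ(Kᵢ−1)/(1+ψ(Kᵢ−1)) = 0.
Newton–Raphson from ψ = 0.5:
  ψ = 0.5000: g = 0.00768, g' = -0.6635 → ψ = 0.5116
Converged at ψ = 0.5116.

two-phase, V/F = 0.5116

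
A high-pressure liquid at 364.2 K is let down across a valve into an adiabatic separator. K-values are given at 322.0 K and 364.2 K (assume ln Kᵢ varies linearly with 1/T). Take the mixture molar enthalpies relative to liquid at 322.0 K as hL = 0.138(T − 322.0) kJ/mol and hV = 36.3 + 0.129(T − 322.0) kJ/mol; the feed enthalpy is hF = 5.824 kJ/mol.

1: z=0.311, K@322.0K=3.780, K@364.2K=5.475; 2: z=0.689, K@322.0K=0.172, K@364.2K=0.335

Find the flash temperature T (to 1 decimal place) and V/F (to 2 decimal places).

Adiabatic flash: solve Rachford–Rice at each trial T, then check hF = ψ·hV(T) + (1−ψ)·hL(T).
  T = 322.0 K: K = (3.780, 0.172), RR gives ψ = 0.128, H_out = 4.638 kJ/mol
  T = 364.2 K: K = (5.475, 0.335), RR gives ψ = 0.314, H_out = 17.092 kJ/mol
  T = 343.1 K: K = (4.601, 0.245), RR gives ψ = 0.221, H_out = 10.878 kJ/mol
  T = 332.6 K: K = (4.185, 0.207), RR gives ψ = 0.176, H_out = 7.824 kJ/mol
  T = 327.3 K: K = (3.981, 0.189), RR gives ψ = 0.152, H_out = 6.250 kJ/mol
  T = 324.6 K: K = (3.878, 0.180), RR gives ψ = 0.140, H_out = 5.435 kJ/mol
  T = 326.0 K: K = (3.931, 0.185), RR gives ψ = 0.146, H_out = 5.859 kJ/mol
Linear interpolation between T = 324.6 (H_out = 5.435) and T = 326.0 (H_out = 5.859) on hF = 5.824 gives T ≈ 325.9 K, at which ψ = 0.15.

T = 325.9 K, V/F = 0.15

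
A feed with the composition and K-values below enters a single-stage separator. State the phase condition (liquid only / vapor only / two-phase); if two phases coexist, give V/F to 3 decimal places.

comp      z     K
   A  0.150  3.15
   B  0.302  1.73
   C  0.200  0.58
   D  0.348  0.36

two-phase, V/F = 0.308

ΣzᵢKᵢ = 1.236; Σzᵢ/Kᵢ = 1.534.
Both exceed 1, so a two-phase solution exists.
Let ψ = V/F and solve Σ zᵢ(Kᵢ−1)/(1+ψ(Kᵢ−1)) = 0.
Newton iteration, ψ⁰ = 0.36:
  ψ = 0.360: g = -0.0320, g' = -0.611 → ψ = 0.308
Converged at ψ = 0.308.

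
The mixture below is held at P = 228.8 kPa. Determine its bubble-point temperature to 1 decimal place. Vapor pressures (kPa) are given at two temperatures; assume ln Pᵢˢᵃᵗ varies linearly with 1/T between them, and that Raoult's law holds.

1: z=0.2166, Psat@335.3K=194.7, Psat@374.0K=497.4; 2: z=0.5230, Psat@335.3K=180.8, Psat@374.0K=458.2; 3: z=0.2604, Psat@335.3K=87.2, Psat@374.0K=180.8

T = 349.8 K

Bubble-point temperature: ΣzᵢPᵢˢᵃᵗ(T) = P. Interpolate ln Pᵢˢᵃᵗ = aᵢ + bᵢ/T.
  T = 335.3 K: ΣzᵢPᵢˢᵃᵗ = 159.44 kPa
  T = 374.0 K: ΣzᵢPᵢˢᵃᵗ = 394.46 kPa
  T = 354.6 K: ΣzᵢPᵢˢᵃᵗ = 256.61 kPa
  T = 345.0 K: ΣzᵢPᵢˢᵃᵗ = 203.84 kPa
  T = 349.8 K: ΣzᵢPᵢˢᵃᵗ = 229.06 kPa
  T = 347.4 K: ΣzᵢPᵢˢᵃᵗ = 216.16 kPa
Interpolating between 347.4 K and 349.8 K gives T ≈ 349.8 K.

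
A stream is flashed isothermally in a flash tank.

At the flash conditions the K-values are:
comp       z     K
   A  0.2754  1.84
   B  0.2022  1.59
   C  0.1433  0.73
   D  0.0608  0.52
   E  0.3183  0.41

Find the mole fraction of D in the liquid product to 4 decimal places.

Rachford–Rice: g(β) = Σ zᵢ(Kᵢ−1)/(1+β(Kᵢ−1)) = 0.
Check two-phase: ΣzᵢKᵢ = 1.0950 > 1 and Σzᵢ/Kᵢ = 1.3664 > 1, so g(0) = 0.0950 > 0 and g(1) = -0.3664 < 0.
Newton–Raphson from β = 0.57:
  β = 0.5700: g = -0.12315, g' = -0.4210 → β = 0.2774
  β = 0.2774: g = -0.00992, g' = -0.3691 → β = 0.2506
Converged at β = 0.2506.
Compositions from xᵢ = zᵢ/(1+β(Kᵢ−1)), yᵢ = Kᵢxᵢ:
  A: x = 0.2275, y = 0.4186
  B: x = 0.1762, y = 0.2801
  C: x = 0.1537, y = 0.1122
  D: x = 0.0691, y = 0.0359
  E: x = 0.3735, y = 0.1531

x_D = 0.0691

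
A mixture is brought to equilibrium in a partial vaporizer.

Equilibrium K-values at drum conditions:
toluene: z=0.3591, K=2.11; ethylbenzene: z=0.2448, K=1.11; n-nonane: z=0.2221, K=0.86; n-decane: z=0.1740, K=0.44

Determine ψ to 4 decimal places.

Newton–Raphson from ψ = 0.5:
  ψ = 0.5000: g = 0.11309, g' = -0.2959 → ψ = 0.8822
  ψ = 0.8822: g = -0.00210, g' = -0.3342 → ψ = 0.8759
  ψ = 0.8759: g = -0.00001, g' = -0.3321 → ψ = 0.8758
Converged at ψ = 0.8758.

ψ = 0.8758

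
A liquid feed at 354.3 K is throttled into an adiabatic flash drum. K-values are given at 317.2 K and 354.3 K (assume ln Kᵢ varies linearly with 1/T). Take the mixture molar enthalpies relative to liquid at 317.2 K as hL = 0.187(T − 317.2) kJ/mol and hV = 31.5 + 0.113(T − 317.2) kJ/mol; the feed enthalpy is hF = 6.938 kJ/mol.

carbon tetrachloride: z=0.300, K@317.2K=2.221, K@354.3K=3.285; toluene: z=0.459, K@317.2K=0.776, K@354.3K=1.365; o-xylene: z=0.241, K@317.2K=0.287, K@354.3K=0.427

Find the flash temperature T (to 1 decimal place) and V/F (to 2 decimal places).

T = 318.7 K, V/F = 0.21

Adiabatic flash: solve Rachford–Rice at each trial T, then check hF = ψ·hV(T) + (1−ψ)·hL(T).
  T = 317.2 K: K = (2.221, 0.776, 0.287), RR gives ψ = 0.172, H_out = 5.414 kJ/mol
  T = 354.3 K: K = (3.285, 1.365, 0.427), RR gives ψ = 1.000, H_out = 35.692 kJ/mol
  T = 335.8 K: K = (2.732, 1.046, 0.354), RR gives ψ = 0.643, H_out = 22.859 kJ/mol
  T = 326.5 K: K = (2.471, 0.905, 0.320), RR gives ψ = 0.415, H_out = 14.531 kJ/mol
  T = 321.9 K: K = (2.346, 0.840, 0.303), RR gives ψ = 0.296, H_out = 10.092 kJ/mol
  T = 319.5 K: K = (2.282, 0.807, 0.295), RR gives ψ = 0.233, H_out = 7.720 kJ/mol
Linear interpolation between T = 317.2 (H_out = 5.414) and T = 319.5 (H_out = 7.720) on hF = 6.938 gives T ≈ 318.7 K, at which ψ = 0.21.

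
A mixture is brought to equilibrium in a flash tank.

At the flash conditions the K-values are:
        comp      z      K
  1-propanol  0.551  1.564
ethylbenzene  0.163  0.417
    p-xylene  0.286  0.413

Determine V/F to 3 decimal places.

Newton–Raphson from V/F = 0.5:
  V/F = 0.500: g = -0.1293, g' = -0.414 → V/F = 0.188
  V/F = 0.188: g = -0.0144, g' = -0.338 → V/F = 0.145
Converged at V/F = 0.145.

V/F = 0.145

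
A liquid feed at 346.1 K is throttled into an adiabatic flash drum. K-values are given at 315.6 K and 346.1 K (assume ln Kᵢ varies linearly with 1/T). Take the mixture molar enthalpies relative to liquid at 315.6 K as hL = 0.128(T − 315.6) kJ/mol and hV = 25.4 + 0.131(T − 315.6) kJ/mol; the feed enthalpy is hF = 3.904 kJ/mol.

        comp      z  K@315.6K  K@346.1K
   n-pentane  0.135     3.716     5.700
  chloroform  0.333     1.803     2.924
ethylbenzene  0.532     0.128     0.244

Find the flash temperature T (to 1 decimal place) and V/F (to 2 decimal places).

T = 317.5 K, V/F = 0.14

Adiabatic flash: solve Rachford–Rice at each trial T, then check hF = ψ·hV(T) + (1−ψ)·hL(T).
  T = 315.6 K: K = (3.716, 1.803, 0.128), RR gives ψ = 0.122, H_out = 3.095 kJ/mol
  T = 346.1 K: K = (5.700, 2.924, 0.244), RR gives ψ = 0.404, H_out = 14.209 kJ/mol
  T = 330.9 K: K = (4.651, 2.324, 0.180), RR gives ψ = 0.279, H_out = 9.058 kJ/mol
  T = 323.2 K: K = (4.165, 2.051, 0.152), RR gives ψ = 0.206, H_out = 6.207 kJ/mol
  T = 319.4 K: K = (3.937, 1.925, 0.140), RR gives ψ = 0.166, H_out = 4.695 kJ/mol
  T = 317.5 K: K = (3.826, 1.863, 0.134), RR gives ψ = 0.144, H_out = 3.907 kJ/mol
Linear interpolation between T = 315.6 (H_out = 3.095) and T = 317.5 (H_out = 3.907) on hF = 3.904 gives T ≈ 317.5 K, at which ψ = 0.14.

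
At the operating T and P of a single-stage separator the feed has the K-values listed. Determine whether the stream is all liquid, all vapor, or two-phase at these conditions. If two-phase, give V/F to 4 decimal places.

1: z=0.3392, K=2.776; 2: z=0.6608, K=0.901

all vapor

ΣzᵢKᵢ = 1.5370; Σzᵢ/Kᵢ = 0.8556.
Since Σzᵢ/Kᵢ < 1 the mixture is above its dew point — single vapor phase.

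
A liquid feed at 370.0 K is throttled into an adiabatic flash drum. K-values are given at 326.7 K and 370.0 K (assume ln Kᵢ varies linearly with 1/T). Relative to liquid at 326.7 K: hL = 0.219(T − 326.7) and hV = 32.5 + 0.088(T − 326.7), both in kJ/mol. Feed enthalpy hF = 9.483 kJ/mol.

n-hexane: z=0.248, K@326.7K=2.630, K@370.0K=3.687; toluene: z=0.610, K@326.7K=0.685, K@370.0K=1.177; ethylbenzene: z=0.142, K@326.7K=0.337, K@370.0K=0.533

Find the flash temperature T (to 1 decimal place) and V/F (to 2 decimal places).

Adiabatic flash: solve Rachford–Rice at each trial T, then check hF = ψ·hV(T) + (1−ψ)·hL(T).
  T = 326.7 K: K = (2.630, 0.685, 0.337), RR gives ψ = 0.184, H_out = 5.966 kJ/mol
  T = 370.0 K: K = (3.687, 1.177, 0.533), RR gives ψ = 1.000, H_out = 36.310 kJ/mol
  T = 348.4 K: K = (3.148, 0.914, 0.430), RR gives ψ = 0.770, H_out = 27.602 kJ/mol
  T = 337.5 K: K = (2.885, 0.794, 0.382), RR gives ψ = 0.432, H_out = 15.808 kJ/mol
  T = 332.1 K: K = (2.756, 0.739, 0.359), RR gives ψ = 0.299, H_out = 10.688 kJ/mol
  T = 329.4 K: K = (2.693, 0.711, 0.348), RR gives ψ = 0.239, H_out = 8.287 kJ/mol
  T = 330.8 K: K = (2.726, 0.725, 0.354), RR gives ψ = 0.270, H_out = 9.521 kJ/mol
Linear interpolation between T = 329.4 (H_out = 8.287) and T = 330.8 (H_out = 9.521) on hF = 9.483 gives T ≈ 330.8 K, at which ψ = 0.27.

T = 330.8 K, V/F = 0.27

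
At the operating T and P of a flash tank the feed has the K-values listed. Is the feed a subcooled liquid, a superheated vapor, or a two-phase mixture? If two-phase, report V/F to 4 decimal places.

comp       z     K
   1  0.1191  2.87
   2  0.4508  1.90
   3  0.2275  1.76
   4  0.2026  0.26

ΣzᵢKᵢ = 1.6514; Σzᵢ/Kᵢ = 1.1873.
Both exceed 1, so a two-phase solution exists.
Iterate (Newton) starting at ψ = 0.48:
  ψ = 0.4800: g = 0.29486, g' = -0.6311 → ψ = 0.9472
  ψ = 0.9472: g = -0.10140, g' = -1.4455 → ψ = 0.8771
  ψ = 0.8771: g = -0.01232, g' = -1.1217 → ψ = 0.8661
  ψ = 0.8661: g = -0.00021, g' = -1.0841 → ψ = 0.8659
Converged at ψ = 0.8659.

two-phase, V/F = 0.8659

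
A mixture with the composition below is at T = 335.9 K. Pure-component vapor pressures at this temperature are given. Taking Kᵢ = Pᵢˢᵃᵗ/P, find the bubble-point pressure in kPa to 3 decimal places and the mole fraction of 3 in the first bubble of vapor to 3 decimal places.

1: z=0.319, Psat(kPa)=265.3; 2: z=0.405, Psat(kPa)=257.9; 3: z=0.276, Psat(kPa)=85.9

At the bubble point ψ → 0, so ΣzᵢKᵢ = 1 with Kᵢ = Pᵢˢᵃᵗ/P ⇒ P = ΣzᵢPᵢˢᵃᵗ.
P = 0.319·265.3 + 0.405·257.9 + 0.276·85.9 = 212.789 kPa
yᵢ = zᵢPᵢˢᵃᵗ/P ⇒ y_3 = 0.276·85.9/212.789 = 0.111

Pbub = 212.789 kPa, y_3 = 0.111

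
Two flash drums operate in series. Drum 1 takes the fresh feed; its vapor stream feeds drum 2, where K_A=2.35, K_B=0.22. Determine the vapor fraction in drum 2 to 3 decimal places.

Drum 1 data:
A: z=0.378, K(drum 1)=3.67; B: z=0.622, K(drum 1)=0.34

V/F (drum 2) = 0.731

Drum 1:
Newton iteration, ψ₁⁰ = 0.5:
  ψ₁ = 0.500: g = -0.1805, g' = -1.098 → ψ₁ = 0.336
  ψ₁ = 0.336: g = 0.0050, g' = -1.197 → ψ₁ = 0.340
Converged at ψ₁ = 0.340.
Drum-1 compositions:
  A: x = 0.198, y = 0.727
  B: x = 0.802, y = 0.273
Drum-2 feed = drum-1 vapor: z₂ = (0.7274, 0.2726).
Drum 2:
Let ψ₂ = V/F and solve Σ zᵢ(Kᵢ−1)/(1+ψ₂(Kᵢ−1)) = 0.
Check two-phase: ΣzᵢKᵢ = 1.769 > 1 and Σzᵢ/Kᵢ = 1.549 > 1, so g(0) = 0.769 > 0 and g(1) = -0.549 < 0.
Iterate (Newton) starting at ψ₂ = 0.39:
  ψ₂ = 0.390: g = 0.3377, g' = -0.911 → ψ₂ = 0.760
  ψ₂ = 0.760: g = -0.0381, g' = -1.325 → ψ₂ = 0.732
  ψ₂ = 0.732: g = -0.0013, g' = -1.236 → ψ₂ = 0.731
Converged at ψ₂ = 0.731.
  A: x = 0.366, y = 0.861
  B: x = 0.634, y = 0.139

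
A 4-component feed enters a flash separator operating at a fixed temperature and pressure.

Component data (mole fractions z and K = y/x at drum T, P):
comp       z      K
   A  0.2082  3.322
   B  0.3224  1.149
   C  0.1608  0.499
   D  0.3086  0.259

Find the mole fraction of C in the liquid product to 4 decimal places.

x_C = 0.1811

Newton iteration, ψ⁰ = 0.62:
  ψ = 0.6200: g = -0.29774, g' = -0.8594 → ψ = 0.2735
  ψ = 0.2735: g = -0.03835, g' = -0.7472 → ψ = 0.2222
  ψ = 0.2222: g = 0.00099, g' = -0.7891 → ψ = 0.2235
Converged at ψ = 0.2235.
Compositions from xᵢ = zᵢ/(1+ψ(Kᵢ−1)), yᵢ = Kᵢxᵢ:
  A: x = 0.1371, y = 0.4554
  B: x = 0.3120, y = 0.3585
  C: x = 0.1811, y = 0.0904
  D: x = 0.3698, y = 0.0958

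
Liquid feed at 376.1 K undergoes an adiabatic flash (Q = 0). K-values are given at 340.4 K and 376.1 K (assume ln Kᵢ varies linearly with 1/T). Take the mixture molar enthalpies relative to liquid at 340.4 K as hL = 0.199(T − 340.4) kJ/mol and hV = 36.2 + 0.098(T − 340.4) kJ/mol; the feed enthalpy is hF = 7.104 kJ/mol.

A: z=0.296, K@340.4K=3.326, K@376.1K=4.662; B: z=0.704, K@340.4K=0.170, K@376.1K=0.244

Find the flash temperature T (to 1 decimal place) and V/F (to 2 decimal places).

T = 354.8 K, V/F = 0.12

Adiabatic flash: solve Rachford–Rice at each trial T, then check hF = ψ·hV(T) + (1−ψ)·hL(T).
  T = 340.4 K: K = (3.326, 0.170), RR gives ψ = 0.054, H_out = 1.953 kJ/mol
  T = 376.1 K: K = (4.662, 0.244), RR gives ψ = 0.199, H_out = 13.600 kJ/mol
  T = 358.2 K: K = (3.969, 0.205), RR gives ψ = 0.135, H_out = 8.201 kJ/mol
  T = 349.3 K: K = (3.642, 0.187), RR gives ψ = 0.098, H_out = 5.221 kJ/mol
  T = 353.8 K: K = (3.806, 0.196), RR gives ψ = 0.117, H_out = 6.758 kJ/mol
  T = 356.0 K: K = (3.887, 0.201), RR gives ψ = 0.127, H_out = 7.486 kJ/mol
Linear interpolation between T = 353.8 (H_out = 6.758) and T = 356.0 (H_out = 7.486) on hF = 7.104 gives T ≈ 354.8 K, at which ψ = 0.12.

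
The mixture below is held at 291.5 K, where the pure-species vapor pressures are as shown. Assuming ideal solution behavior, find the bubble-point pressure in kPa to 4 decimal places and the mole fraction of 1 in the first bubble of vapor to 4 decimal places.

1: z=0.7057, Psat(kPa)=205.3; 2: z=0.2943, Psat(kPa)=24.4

At the bubble point ψ → 0, so ΣzᵢKᵢ = 1 with Kᵢ = Pᵢˢᵃᵗ/P ⇒ P = ΣzᵢPᵢˢᵃᵗ.
P = 0.7057·205.3 + 0.2943·24.4 = 152.0611 kPa
yᵢ = zᵢPᵢˢᵃᵗ/P ⇒ y_1 = 0.7057·205.3/152.0611 = 0.9528

Pbub = 152.0611 kPa, y_1 = 0.9528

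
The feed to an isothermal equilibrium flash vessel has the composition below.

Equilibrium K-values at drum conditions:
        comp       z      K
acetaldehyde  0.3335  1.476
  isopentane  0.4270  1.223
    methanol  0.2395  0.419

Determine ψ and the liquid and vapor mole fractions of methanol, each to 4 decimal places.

ψ = 0.5753, x_methanol = 0.3597, y_methanol = 0.1507

Newton iteration, ψ⁰ = 0.34:
  ψ = 0.3400: g = 0.05174, g' = -0.1999 → ψ = 0.5989
  ψ = 0.5989: g = -0.00586, g' = -0.2524 → ψ = 0.5756
  ψ = 0.5756: g = -0.00008, g' = -0.2457 → ψ = 0.5753
Converged at ψ = 0.5753.
Compositions from xᵢ = zᵢ/(1+ψ(Kᵢ−1)), yᵢ = Kᵢxᵢ:
  acetaldehyde: x = 0.2618, y = 0.3864
  isopentane: x = 0.3784, y = 0.4628
  methanol: x = 0.3597, y = 0.1507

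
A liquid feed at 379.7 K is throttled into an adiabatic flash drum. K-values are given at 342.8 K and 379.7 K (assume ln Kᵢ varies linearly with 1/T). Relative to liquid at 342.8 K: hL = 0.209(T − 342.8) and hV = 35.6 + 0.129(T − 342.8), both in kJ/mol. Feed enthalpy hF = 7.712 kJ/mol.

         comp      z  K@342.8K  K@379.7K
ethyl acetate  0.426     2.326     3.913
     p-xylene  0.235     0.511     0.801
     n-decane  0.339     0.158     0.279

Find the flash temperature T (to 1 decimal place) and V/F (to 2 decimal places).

T = 345.0 K, V/F = 0.20

Adiabatic flash: solve Rachford–Rice at each trial T, then check hF = ψ·hV(T) + (1−ψ)·hL(T).
  T = 342.8 K: K = (2.326, 0.511, 0.158), RR gives ψ = 0.173, H_out = 6.152 kJ/mol
  T = 379.7 K: K = (3.913, 0.801, 0.279), RR gives ψ = 0.569, H_out = 26.282 kJ/mol
  T = 361.2 K: K = (3.055, 0.647, 0.213), RR gives ψ = 0.395, H_out = 17.310 kJ/mol
  T = 352.0 K: K = (2.675, 0.577, 0.184), RR gives ψ = 0.295, H_out = 12.196 kJ/mol
  T = 347.4 K: K = (2.497, 0.543, 0.171), RR gives ψ = 0.237, H_out = 9.327 kJ/mol
  T = 345.1 K: K = (2.410, 0.527, 0.164), RR gives ψ = 0.206, H_out = 7.784 kJ/mol
Linear interpolation between T = 342.8 (H_out = 6.152) and T = 345.1 (H_out = 7.784) on hF = 7.712 gives T ≈ 345.0 K, at which ψ = 0.20.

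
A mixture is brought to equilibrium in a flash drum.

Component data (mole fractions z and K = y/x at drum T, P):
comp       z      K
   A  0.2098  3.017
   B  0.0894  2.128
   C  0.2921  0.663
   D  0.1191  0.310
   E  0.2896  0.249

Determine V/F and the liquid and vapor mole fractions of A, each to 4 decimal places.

V/F = 0.1182, x_A = 0.1694, y_A = 0.5111

Rachford–Rice: g(V/F) = Σ zᵢ(Kᵢ−1)/(1+V/F(Kᵢ−1)) = 0.
Check two-phase: ΣzᵢKᵢ = 1.1259 > 1 and Σzᵢ/Kᵢ = 2.0994 > 1, so g(0) = 0.1259 > 0 and g(1) = -1.0994 < 0.
Newton–Raphson from V/F = 0.51:
  V/F = 0.5100: g = -0.32556, g' = -0.8657 → V/F = 0.1339
  V/F = 0.1339: g = -0.01467, g' = -0.9221 → V/F = 0.1180
  V/F = 0.1180: g = 0.00018, g' = -0.9453 → V/F = 0.1182
Converged at V/F = 0.1182.
Compositions from xᵢ = zᵢ/(1+V/F(Kᵢ−1)), yᵢ = Kᵢxᵢ:
  A: x = 0.1694, y = 0.5111
  B: x = 0.0789, y = 0.1679
  C: x = 0.3042, y = 0.2017
  D: x = 0.1297, y = 0.0402
  E: x = 0.3178, y = 0.0791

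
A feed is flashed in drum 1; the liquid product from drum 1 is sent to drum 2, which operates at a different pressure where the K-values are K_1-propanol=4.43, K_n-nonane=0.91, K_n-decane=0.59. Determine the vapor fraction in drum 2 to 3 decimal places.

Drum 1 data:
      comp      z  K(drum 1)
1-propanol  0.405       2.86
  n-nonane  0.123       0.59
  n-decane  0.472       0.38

V/F (drum 2) = 0.445

Drum 1:
Iterate (Newton) starting at ψ₁ = 0.5:
  ψ₁ = 0.500: g = -0.0972, g' = -0.790 → ψ₁ = 0.377
  ψ₁ = 0.377: g = 0.0013, g' = -0.822 → ψ₁ = 0.379
Converged at ψ₁ = 0.379.
Drum-1 compositions:
  1-propanol: x = 0.238, y = 0.680
  n-nonane: x = 0.146, y = 0.086
  n-decane: x = 0.617, y = 0.234
Drum-2 feed = drum-1 liquid: z₂ = (0.2377, 0.1456, 0.6167).
Drum 2:
Rachford–Rice: g(ψ₂) = Σ zᵢ(Kᵢ−1)/(1+ψ₂(Kᵢ−1)) = 0.
g(0) = ΣzᵢKᵢ − 1 = 0.549 and g(1) = 1 − Σzᵢ/Kᵢ = -0.259, so a root lies in (0, 1).
Newton iteration, ψ₂⁰ = 0.5:
  ψ₂ = 0.500: g = -0.0315, g' = -0.545 → ψ₂ = 0.442
  ψ₂ = 0.442: g = 0.0015, g' = -0.597 → ψ₂ = 0.445
Converged at ψ₂ = 0.445.
  1-propanol: x = 0.094, y = 0.417
  n-nonane: x = 0.152, y = 0.138
  n-decane: x = 0.754, y = 0.445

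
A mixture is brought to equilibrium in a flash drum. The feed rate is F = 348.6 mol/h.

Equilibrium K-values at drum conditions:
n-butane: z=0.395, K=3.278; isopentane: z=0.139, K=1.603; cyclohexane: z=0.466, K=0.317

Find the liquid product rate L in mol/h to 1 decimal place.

L = 173.7 mol/h

Material balance + equilibrium reduce to Σ zᵢ(Kᵢ−1)/(1+β(Kᵢ−1)) = 0.
g(0) = ΣzᵢKᵢ − 1 = 0.665 and g(1) = 1 − Σzᵢ/Kᵢ = -0.677, so a root lies in (0, 1).
Newton–Raphson from β = 0.5:
  β = 0.500: g = 0.0017, g' = -0.979 → β = 0.502
Converged at β = 0.502.
Then V = β·F = 0.5018·348.6 = 174.9 mol/h and L = F − V = 173.7 mol/h.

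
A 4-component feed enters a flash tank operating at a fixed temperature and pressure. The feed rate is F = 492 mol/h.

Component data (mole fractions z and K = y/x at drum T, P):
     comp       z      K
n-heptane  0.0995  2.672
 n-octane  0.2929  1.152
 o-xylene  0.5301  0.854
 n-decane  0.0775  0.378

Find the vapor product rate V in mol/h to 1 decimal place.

V = 183.4 mol/h

Material balance + equilibrium reduce to Σ zᵢ(Kᵢ−1)/(1+V/F(Kᵢ−1)) = 0.
Check two-phase: ΣzᵢKᵢ = 1.0853 > 1 and Σzᵢ/Kᵢ = 1.1172 > 1, so g(0) = 0.0853 > 0 and g(1) = -0.1172 < 0.
Newton–Raphson from V/F = 0.59:
  V/F = 0.5900: g = -0.03624, g' = -0.1645 → V/F = 0.3698
  V/F = 0.3698: g = 0.00054, g' = -0.1755 → V/F = 0.3729
Converged at V/F = 0.3729.
Then V = V/F·F = 0.3729·492 = 183.4 mol/h and L = F − V = 308.6 mol/h.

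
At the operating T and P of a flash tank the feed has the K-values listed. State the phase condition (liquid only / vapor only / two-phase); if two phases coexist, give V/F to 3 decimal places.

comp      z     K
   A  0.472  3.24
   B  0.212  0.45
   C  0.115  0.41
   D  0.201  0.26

two-phase, V/F = 0.506

ΣzᵢKᵢ = 1.724; Σzᵢ/Kᵢ = 1.670.
Both exceed 1, so a two-phase solution exists.
Newton–Raphson from ψ = 0.33:
  ψ = 0.330: g = 0.1844, g' = -1.133 → ψ = 0.493
  ψ = 0.493: g = 0.0129, g' = -1.008 → ψ = 0.506
Converged at ψ = 0.506.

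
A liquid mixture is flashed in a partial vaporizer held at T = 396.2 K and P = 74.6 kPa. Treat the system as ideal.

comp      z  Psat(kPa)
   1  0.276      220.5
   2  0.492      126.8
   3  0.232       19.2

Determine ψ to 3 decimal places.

Raoult's law: Kᵢ = Pᵢˢᵃᵗ/P = Pᵢˢᵃᵗ/74.6.
  K_1 = 220.5/74.6 = 2.95576, K_2 = 126.8/74.6 = 1.69973, K_3 = 19.2/74.6 = 0.25737
Rachford–Rice: g(ψ) = Σ zᵢ(Kᵢ−1)/(1+ψ(Kᵢ−1)) = 0.
Check two-phase: ΣzᵢKᵢ = 1.712 > 1 and Σzᵢ/Kᵢ = 1.284 > 1, so g(0) = 0.712 > 0 and g(1) = -0.284 < 0.
Newton–Raphson from ψ = 0.37:
  ψ = 0.370: g = 0.3491, g' = -0.751 → ψ = 0.835
  ψ = 0.835: g = -0.0313, g' = -1.135 → ψ = 0.808
  ψ = 0.808: g = -0.0011, g' = -1.055 → ψ = 0.806
Converged at ψ = 0.806.

ψ = 0.806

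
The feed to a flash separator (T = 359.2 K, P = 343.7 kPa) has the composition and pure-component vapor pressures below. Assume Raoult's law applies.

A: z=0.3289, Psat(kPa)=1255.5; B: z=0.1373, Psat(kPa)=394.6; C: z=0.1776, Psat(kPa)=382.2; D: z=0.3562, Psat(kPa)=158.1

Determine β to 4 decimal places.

β = 0.7594

Raoult's law: Kᵢ = Pᵢˢᵃᵗ/P = Pᵢˢᵃᵗ/343.7.
  K_A = 1255.5/343.7 = 3.652895, K_B = 394.6/343.7 = 1.148094, K_C = 382.2/343.7 = 1.112016, K_D = 158.1/343.7 = 0.459994
Let β = V/F and solve Σ zᵢ(Kᵢ−1)/(1+β(Kᵢ−1)) = 0.
g(0) = ΣzᵢKᵢ − 1 = 0.7204 and g(1) = 1 − Σzᵢ/Kᵢ = -0.1437, so a root lies in (0, 1).
Newton iteration, β⁰ = 0.5:
  β = 0.5000: g = 0.14933, g' = -0.6272 → β = 0.7381
  β = 0.7381: g = 0.01185, g' = -0.5560 → β = 0.7594
Converged at β = 0.7594.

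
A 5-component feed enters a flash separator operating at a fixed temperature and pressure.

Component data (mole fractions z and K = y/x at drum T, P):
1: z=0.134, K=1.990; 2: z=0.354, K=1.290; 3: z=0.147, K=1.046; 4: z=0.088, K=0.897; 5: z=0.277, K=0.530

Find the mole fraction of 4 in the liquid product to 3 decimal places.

x_4 = 0.093

Newton iteration, V/F⁰ = 0.44:
  V/F = 0.440: g = 0.0165, g' = -0.186 → V/F = 0.529
  V/F = 0.529: g = -0.0001, g' = -0.189 → V/F = 0.528
Converged at V/F = 0.528.
Compositions from xᵢ = zᵢ/(1+V/F(Kᵢ−1)), yᵢ = Kᵢxᵢ:
  1: x = 0.088, y = 0.175
  2: x = 0.307, y = 0.396
  3: x = 0.144, y = 0.150
  4: x = 0.093, y = 0.083
  5: x = 0.368, y = 0.195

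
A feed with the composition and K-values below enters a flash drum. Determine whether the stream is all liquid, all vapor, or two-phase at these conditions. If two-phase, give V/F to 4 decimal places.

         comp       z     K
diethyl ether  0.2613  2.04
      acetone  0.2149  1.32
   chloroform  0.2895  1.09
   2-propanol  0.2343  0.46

ΣzᵢKᵢ = 1.2401; Σzᵢ/Kᵢ = 1.0658.
Both exceed 1, so a two-phase solution exists.
Newton–Raphson from ψ = 0.5:
  ψ = 0.5000: g = 0.08968, g' = -0.2690 → ψ = 0.8333
  ψ = 0.8333: g = -0.00594, g' = -0.3227 → ψ = 0.8150
  ψ = 0.8150: g = -0.00006, g' = -0.3166 → ψ = 0.8148
Converged at ψ = 0.8148.

two-phase, V/F = 0.8148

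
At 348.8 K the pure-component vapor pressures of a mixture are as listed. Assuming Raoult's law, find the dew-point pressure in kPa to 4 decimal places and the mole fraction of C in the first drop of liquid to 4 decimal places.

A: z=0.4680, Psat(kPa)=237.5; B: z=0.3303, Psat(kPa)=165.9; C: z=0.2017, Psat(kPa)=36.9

At the dew point ψ → 1, so Σzᵢ/Kᵢ = 1 with Kᵢ = Pᵢˢᵃᵗ/P ⇒ 1/P = Σzᵢ/Pᵢˢᵃᵗ.
1/P = 0.4680/237.5 + 0.3303/165.9 + 0.2017/36.9 = 0.0094276 ⇒ P = 106.0714 kPa
xᵢ = zᵢP/Pᵢˢᵃᵗ ⇒ x_C = 0.2017·106.0714/36.9 = 0.5798

Pdew = 106.0714 kPa, x_C = 0.5798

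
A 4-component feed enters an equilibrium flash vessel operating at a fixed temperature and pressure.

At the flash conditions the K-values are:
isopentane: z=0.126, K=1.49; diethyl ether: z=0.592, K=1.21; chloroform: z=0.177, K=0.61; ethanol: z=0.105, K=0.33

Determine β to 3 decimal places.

β = 0.329

Let β = V/F and solve Σ zᵢ(Kᵢ−1)/(1+β(Kᵢ−1)) = 0.
Feasibility: ΣzᵢKᵢ = 1.047, Σzᵢ/Kᵢ = 1.182 — both > 1, two phases present.
Iterate (Newton) starting at β = 0.56:
  β = 0.560: g = -0.0412, g' = -0.204 → β = 0.358
  β = 0.358: g = -0.0047, g' = -0.162 → β = 0.330
  β = 0.330: g = -0.0001, g' = -0.158 → β = 0.329
Converged at β = 0.329.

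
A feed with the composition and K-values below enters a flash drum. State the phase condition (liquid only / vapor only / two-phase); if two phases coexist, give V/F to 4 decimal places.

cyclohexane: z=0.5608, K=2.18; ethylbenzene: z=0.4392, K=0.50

two-phase, V/F = 0.7494

ΣzᵢKᵢ = 1.4421; Σzᵢ/Kᵢ = 1.1356.
Both exceed 1, so a two-phase solution exists.
Let ψ = V/F and solve Σ zᵢ(Kᵢ−1)/(1+ψ(Kᵢ−1)) = 0.
Newton iteration, ψ⁰ = 0.59:
  ψ = 0.5900: g = 0.07864, g' = -0.4923 → ψ = 0.7497
  ψ = 0.7497: g = -0.00017, g' = -0.5008 → ψ = 0.7494
Converged at ψ = 0.7494.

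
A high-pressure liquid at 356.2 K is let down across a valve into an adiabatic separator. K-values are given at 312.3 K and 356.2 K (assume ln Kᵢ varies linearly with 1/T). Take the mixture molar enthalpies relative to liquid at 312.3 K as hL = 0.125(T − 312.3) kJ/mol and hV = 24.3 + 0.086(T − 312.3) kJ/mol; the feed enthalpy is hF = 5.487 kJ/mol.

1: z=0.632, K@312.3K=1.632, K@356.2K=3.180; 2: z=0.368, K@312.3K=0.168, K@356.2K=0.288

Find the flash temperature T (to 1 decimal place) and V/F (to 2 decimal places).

Adiabatic flash: solve Rachford–Rice at each trial T, then check hF = ψ·hV(T) + (1−ψ)·hL(T).
  T = 312.3 K: K = (1.632, 0.168), RR gives ψ = 0.177, H_out = 4.309 kJ/mol
  T = 356.2 K: K = (3.180, 0.288), RR gives ψ = 0.719, H_out = 21.724 kJ/mol
  T = 334.2 K: K = (2.327, 0.224), RR gives ψ = 0.537, H_out = 15.324 kJ/mol
  T = 323.2 K: K = (1.959, 0.195), RR gives ψ = 0.401, H_out = 10.936 kJ/mol
  T = 317.8 K: K = (1.792, 0.181), RR gives ψ = 0.307, H_out = 8.091 kJ/mol
  T = 315.1 K: K = (1.712, 0.175), RR gives ψ = 0.249, H_out = 6.378 kJ/mol
  T = 313.7 K: K = (1.672, 0.171), RR gives ψ = 0.215, H_out = 5.387 kJ/mol
Linear interpolation between T = 313.7 (H_out = 5.387) and T = 315.1 (H_out = 6.378) on hF = 5.487 gives T ≈ 313.8 K, at which ψ = 0.22.

T = 313.8 K, V/F = 0.22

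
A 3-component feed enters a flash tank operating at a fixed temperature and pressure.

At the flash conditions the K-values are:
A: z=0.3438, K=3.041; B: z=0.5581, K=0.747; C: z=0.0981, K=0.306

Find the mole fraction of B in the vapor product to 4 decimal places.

Rachford–Rice: g(ψ) = Σ zᵢ(Kᵢ−1)/(1+ψ(Kᵢ−1)) = 0.
Feasibility: ΣzᵢKᵢ = 1.4924, Σzᵢ/Kᵢ = 1.1808 — both > 1, two phases present.
Iterate (Newton) starting at ψ = 0.5:
  ψ = 0.5000: g = 0.08138, g' = -0.5084 → ψ = 0.6601
  ψ = 0.6601: g = 0.00382, g' = -0.4723 → ψ = 0.6681
Converged at ψ = 0.6681.
Compositions from xᵢ = zᵢ/(1+ψ(Kᵢ−1)), yᵢ = Kᵢxᵢ:
  A: x = 0.1455, y = 0.4423
  B: x = 0.6716, y = 0.5017
  C: x = 0.1829, y = 0.0560

y_B = 0.5017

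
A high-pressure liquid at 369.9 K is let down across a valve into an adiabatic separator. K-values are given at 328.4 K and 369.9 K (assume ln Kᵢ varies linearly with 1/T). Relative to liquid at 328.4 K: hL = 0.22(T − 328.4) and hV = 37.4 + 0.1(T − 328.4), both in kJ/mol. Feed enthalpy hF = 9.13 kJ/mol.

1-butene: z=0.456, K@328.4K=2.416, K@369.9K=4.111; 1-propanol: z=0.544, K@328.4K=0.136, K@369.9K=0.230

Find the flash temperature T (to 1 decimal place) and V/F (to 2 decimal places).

Adiabatic flash: solve Rachford–Rice at each trial T, then check hF = ψ·hV(T) + (1−ψ)·hL(T).
  T = 328.4 K: K = (2.416, 0.136), RR gives ψ = 0.144, H_out = 5.371 kJ/mol
  T = 369.9 K: K = (4.111, 0.230), RR gives ψ = 0.417, H_out = 22.660 kJ/mol
  T = 349.1 K: K = (3.200, 0.180), RR gives ψ = 0.308, H_out = 15.325 kJ/mol
  T = 338.8 K: K = (2.794, 0.157), RR gives ψ = 0.238, H_out = 10.883 kJ/mol
  T = 333.6 K: K = (2.601, 0.146), RR gives ψ = 0.194, H_out = 8.293 kJ/mol
  T = 336.2 K: K = (2.697, 0.152), RR gives ψ = 0.217, H_out = 9.624 kJ/mol
  T = 334.9 K: K = (2.649, 0.149), RR gives ψ = 0.206, H_out = 8.968 kJ/mol
Linear interpolation between T = 334.9 (H_out = 8.968) and T = 336.2 (H_out = 9.624) on hF = 9.13 gives T ≈ 335.2 K, at which ψ = 0.21.

T = 335.2 K, V/F = 0.21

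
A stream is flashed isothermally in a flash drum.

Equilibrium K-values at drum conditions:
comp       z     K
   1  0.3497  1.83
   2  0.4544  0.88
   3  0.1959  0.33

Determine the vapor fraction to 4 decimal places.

ψ = 0.3385

Material balance + equilibrium reduce to Σ zᵢ(Kᵢ−1)/(1+ψ(Kᵢ−1)) = 0.
Check two-phase: ΣzᵢKᵢ = 1.1045 > 1 and Σzᵢ/Kᵢ = 1.3011 > 1, so g(0) = 0.1045 > 0 and g(1) = -0.3011 < 0.
Newton–Raphson from ψ = 0.63:
  ψ = 0.6300: g = -0.09552, g' = -0.3748 → ψ = 0.3752
  ψ = 0.3752: g = -0.01110, g' = -0.3042 → ψ = 0.3387
  ψ = 0.3387: g = -0.00006, g' = -0.3010 → ψ = 0.3385
Converged at ψ = 0.3385.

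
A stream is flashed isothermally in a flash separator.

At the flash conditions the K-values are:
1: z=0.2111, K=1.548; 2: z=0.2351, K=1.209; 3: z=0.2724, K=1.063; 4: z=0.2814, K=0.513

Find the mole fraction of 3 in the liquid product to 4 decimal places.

Material balance + equilibrium reduce to Σ zᵢ(Kᵢ−1)/(1+ψ(Kᵢ−1)) = 0.
g(0) = ΣzᵢKᵢ − 1 = 0.0449 and g(1) = 1 − Σzᵢ/Kᵢ = -0.1356, so a root lies in (0, 1).
Iterate (Newton) starting at ψ = 0.47:
  ψ = 0.4700: g = -0.02432, g' = -0.1619 → ψ = 0.3197
  ψ = 0.3197: g = -0.00100, g' = -0.1496 → ψ = 0.3130
Converged at ψ = 0.3130.
Compositions from xᵢ = zᵢ/(1+ψ(Kᵢ−1)), yᵢ = Kᵢxᵢ:
  1: x = 0.1802, y = 0.2789
  2: x = 0.2207, y = 0.2668
  3: x = 0.2671, y = 0.2840
  4: x = 0.3320, y = 0.1703

x_3 = 0.2671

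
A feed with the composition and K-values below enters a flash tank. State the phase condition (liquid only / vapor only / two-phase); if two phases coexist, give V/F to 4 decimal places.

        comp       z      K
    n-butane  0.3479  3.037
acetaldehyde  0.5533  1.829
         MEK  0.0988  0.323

vapor only

ΣzᵢKᵢ = 2.1005; Σzᵢ/Kᵢ = 0.7230.
Since Σzᵢ/Kᵢ < 1 the mixture is above its dew point — single vapor phase.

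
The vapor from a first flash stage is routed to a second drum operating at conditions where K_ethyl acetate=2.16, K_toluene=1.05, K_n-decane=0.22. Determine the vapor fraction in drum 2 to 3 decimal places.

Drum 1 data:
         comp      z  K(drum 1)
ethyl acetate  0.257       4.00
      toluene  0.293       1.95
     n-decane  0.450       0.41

Drum 1:
Let ψ₁ = V/F and solve Σ zᵢ(Kᵢ−1)/(1+ψ₁(Kᵢ−1)) = 0.
Check two-phase: ΣzᵢKᵢ = 1.784 > 1 and Σzᵢ/Kᵢ = 1.312 > 1, so g(0) = 0.784 > 0 and g(1) = -0.312 < 0.
Newton–Raphson from ψ₁ = 0.57:
  ψ₁ = 0.570: g = 0.0650, g' = -0.782 → ψ₁ = 0.653
  ψ₁ = 0.653: g = 0.0003, g' = -0.779 → ψ₁ = 0.654
Converged at ψ₁ = 0.654.
Drum-1 compositions:
  ethyl acetate: x = 0.087, y = 0.347
  toluene: x = 0.181, y = 0.352
  n-decane: x = 0.732, y = 0.300
Drum-2 feed = drum-1 vapor: z₂ = (0.3472, 0.3525, 0.3003).
Drum 2:
Rachford–Rice: g(ψ₂) = Σ zᵢ(Kᵢ−1)/(1+ψ₂(Kᵢ−1)) = 0.
g(0) = ΣzᵢKᵢ − 1 = 0.186 and g(1) = 1 − Σzᵢ/Kᵢ = -0.861, so a root lies in (0, 1).
Newton–Raphson from ψ₂ = 0.69:
  ψ₂ = 0.690: g = -0.2665, g' = -1.002 → ψ₂ = 0.424
  ψ₂ = 0.424: g = -0.0627, g' = -0.619 → ψ₂ = 0.323
  ψ₂ = 0.323: g = -0.0025, g' = -0.574 → ψ₂ = 0.318
Converged at ψ₂ = 0.318.
  ethyl acetate: x = 0.254, y = 0.548
  toluene: x = 0.347, y = 0.364
  n-decane: x = 0.399, y = 0.088

V/F (drum 2) = 0.318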